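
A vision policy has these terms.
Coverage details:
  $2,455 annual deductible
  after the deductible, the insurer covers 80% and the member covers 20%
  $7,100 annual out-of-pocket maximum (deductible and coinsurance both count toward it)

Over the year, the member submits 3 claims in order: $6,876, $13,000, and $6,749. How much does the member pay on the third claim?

$1,160.80

#1 ($6,876): $2,455 finishes the deductible; $4,421 goes to coinsurance; member's 20% is $884.20. Cost to member: $3,339.20. OOP to date $3,339.20.
#2 ($13,000): deductible already satisfied, so member's share is 20% × $13,000 = $2,600. Cost to member: $2,600. OOP to date $5,939.20.
#3 ($6,749): 20% coinsurance on $6,749 = $1,349.80. Adding that to $5,939.20 gives $7,289, past the $7,100 cap; member pays only $7,100 − $5,939.20 = $1,160.80.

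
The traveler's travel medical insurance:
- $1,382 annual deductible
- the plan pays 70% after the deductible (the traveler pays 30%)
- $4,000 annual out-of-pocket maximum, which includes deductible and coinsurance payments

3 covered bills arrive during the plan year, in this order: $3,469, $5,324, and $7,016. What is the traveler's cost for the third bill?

Bill 1, $3,469: deductible takes $1,382, $2,087 remains; 30% of $2,087 = $626.10. Traveler pays $2,008.10; OOP now $2,008.10.
Bill 2, $5,324: 30% coinsurance on $5,324 = $1,597.20. Traveler pays $1,597.20; OOP now $3,605.30.
Bill 3, $7,016: deductible already satisfied, so traveler's share is 30% × $7,016 = $2,104.80. OOP would hit $5,710.10 > $4,000, so the cap limits the traveler to $4,000 − $3,605.30 = $394.70.

$394.70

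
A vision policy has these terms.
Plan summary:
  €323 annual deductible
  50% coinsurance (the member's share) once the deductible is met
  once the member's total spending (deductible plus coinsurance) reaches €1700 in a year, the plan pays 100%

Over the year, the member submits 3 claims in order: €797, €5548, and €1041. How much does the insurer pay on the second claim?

€4408

Claim 1 — €797: deductible takes €323, €474 remains; coinsurance €474 × 50% = €237. Member owes €560 (running OOP €560). Plan pays €797 − €560 = €237.
Claim 2 — €5548: deductible met; 50% of €5548 = €2774. OOP would hit €3334 > €1700, so the cap limits the member to €1700 − €560 = €1140. Insurer: €5548 − €1140 = €4408.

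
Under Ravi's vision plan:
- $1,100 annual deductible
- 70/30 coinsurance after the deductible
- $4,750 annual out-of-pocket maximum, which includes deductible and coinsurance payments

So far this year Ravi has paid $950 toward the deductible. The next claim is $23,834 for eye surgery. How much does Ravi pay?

$3,800

Remaining deductible: $1,100 − $950 = $150.
The remaining $23,684 (= $23,834 − $150) moves to coinsurance.
Coinsurance: $23,684 × 30% = $7,105.20.
So the member owes $150 + $7,105.20 = $7,255.20 before any cap.
Year-to-date out-of-pocket would reach $950 + $7,255.20 = $8,205.20, above the $4,750 maximum, so the member pays only $4,750 − $950 = $3,800.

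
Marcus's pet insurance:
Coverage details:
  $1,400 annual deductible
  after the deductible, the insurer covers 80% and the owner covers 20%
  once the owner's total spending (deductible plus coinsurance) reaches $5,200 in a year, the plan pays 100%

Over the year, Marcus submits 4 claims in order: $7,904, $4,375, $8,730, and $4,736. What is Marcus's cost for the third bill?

$1,624.20

Bill 1, $7,904: $1,400 to deductible, leaving $6,504; coinsurance $6,504 × 20% = $1,300.80. Owner owes $2,700.80 (running OOP $2,700.80).
Bill 2, $4,375: 20% coinsurance on $4,375 = $875. Owner pays $875; OOP now $3,575.80.
Bill 3, $8,730: 20% coinsurance on $8,730 = $1,746. That would push OOP to $5,321.80, over the $5,200 cap, so owner pays $5,200 − $3,575.80 = $1,624.20.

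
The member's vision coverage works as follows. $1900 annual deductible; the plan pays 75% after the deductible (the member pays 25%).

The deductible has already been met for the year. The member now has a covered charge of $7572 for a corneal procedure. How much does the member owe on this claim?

$1893

With the deductible met, the entire $7572 is subject to coinsurance.
Coinsurance: $7572 × 25% = $1893.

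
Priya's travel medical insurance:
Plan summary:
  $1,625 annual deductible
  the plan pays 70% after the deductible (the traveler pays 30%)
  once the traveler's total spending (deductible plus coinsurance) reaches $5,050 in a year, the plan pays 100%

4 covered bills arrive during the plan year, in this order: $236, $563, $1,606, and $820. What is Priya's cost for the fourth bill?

Claim 1 ($236): fully absorbed by the deductible. Traveler pays $236; OOP now $236.
Claim 2 ($563): entire amount goes to the deductible. Traveler pays $563; OOP now $799.
Claim 3 ($1,606): $826 finishes the deductible; $780 goes to coinsurance; 30% of $780 = $234. Cost to traveler: $1,060. OOP to date $1,859.
Claim 4 ($820): 30% coinsurance on $820 = $246. Traveler pays $246; OOP now $2,105.

$246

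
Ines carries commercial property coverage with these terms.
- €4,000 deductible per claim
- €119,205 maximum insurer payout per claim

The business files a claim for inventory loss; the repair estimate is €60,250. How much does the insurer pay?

Subtract the deductible: €60,250 − €4,000 = €56,250.
€56,250 is within the €119,205 limit, so the insurer pays €56,250.

€56,250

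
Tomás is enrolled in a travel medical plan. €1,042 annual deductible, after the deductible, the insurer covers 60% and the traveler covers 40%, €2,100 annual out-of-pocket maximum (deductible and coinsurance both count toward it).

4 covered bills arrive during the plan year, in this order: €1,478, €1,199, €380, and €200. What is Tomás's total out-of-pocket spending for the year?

Bill 1, €1,478: deductible takes €1,042, €436 remains; 40% of €436 = €174.40. Traveler pays €1,216.40; OOP now €1,216.40.
Bill 2, €1,199: 40% coinsurance on €1,199 = €479.60. Traveler owes €479.60 (running OOP €1,696).
Bill 3, €380: 40% coinsurance on €380 = €152. Traveler pays €152; OOP now €1,848.
Bill 4, €200: 40% coinsurance on €200 = €80. Traveler pays €80; OOP now €1,928.
Total paid by the traveler: €1,216.40 + €479.60 + €152 + €80 = €1,928.

€1,928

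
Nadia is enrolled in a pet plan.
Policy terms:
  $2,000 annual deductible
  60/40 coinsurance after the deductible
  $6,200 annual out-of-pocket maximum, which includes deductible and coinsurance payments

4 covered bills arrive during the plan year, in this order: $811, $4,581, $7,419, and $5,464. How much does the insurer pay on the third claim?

$4,575.80

Claim 1 ($811): entire amount goes to the deductible. Owner owes $811 (running OOP $811). Plan pays $811 − $811 = $0.
Claim 2 ($4,581): $1,189 finishes the deductible; $3,392 goes to coinsurance; coinsurance $3,392 × 40% = $1,356.80. Cost to owner: $2,545.80. OOP to date $3,356.80. Insurer: $4,581 − $2,545.80 = $2,035.20.
Claim 3 ($7,419): 40% coinsurance on $7,419 = $2,967.60. That would push OOP to $6,324.40, over the $6,200 cap, so owner pays $6,200 − $3,356.80 = $2,843.20. Plan pays $7,419 − $2,843.20 = $4,575.80.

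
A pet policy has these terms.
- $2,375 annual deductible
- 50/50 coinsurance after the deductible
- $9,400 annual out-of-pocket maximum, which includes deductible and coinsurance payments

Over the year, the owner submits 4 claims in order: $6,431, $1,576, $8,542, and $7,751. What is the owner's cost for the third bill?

Bill 1, $6,431: $2,375 finishes the deductible; $4,056 goes to coinsurance; owner's 50% is $2,028. Owner pays $4,403; OOP now $4,403.
Bill 2, $1,576: deductible met; 50% of $1,576 = $788. Owner pays $788; OOP now $5,191.
Bill 3, $8,542: deductible already satisfied, so owner's share is 50% × $8,542 = $4,271. OOP would hit $9,462 > $9,400, so the cap limits the owner to $9,400 − $5,191 = $4,209.

$4,209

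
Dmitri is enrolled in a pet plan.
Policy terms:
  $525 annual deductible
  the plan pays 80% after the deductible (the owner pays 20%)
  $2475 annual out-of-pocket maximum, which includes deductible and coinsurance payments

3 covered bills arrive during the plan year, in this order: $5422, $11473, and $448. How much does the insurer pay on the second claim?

#1 ($5422): $525 finishes the deductible; $4897 goes to coinsurance; coinsurance $4897 × 20% = $979.40. Owner pays $1504.40; OOP now $1504.40. Plan pays $5422 − $1504.40 = $3917.60.
#2 ($11473): 20% coinsurance on $11473 = $2294.60. OOP would hit $3799 > $2475, so the cap limits the owner to $2475 − $1504.40 = $970.60. Insurer: $11473 − $970.60 = $10502.40.

$10502.40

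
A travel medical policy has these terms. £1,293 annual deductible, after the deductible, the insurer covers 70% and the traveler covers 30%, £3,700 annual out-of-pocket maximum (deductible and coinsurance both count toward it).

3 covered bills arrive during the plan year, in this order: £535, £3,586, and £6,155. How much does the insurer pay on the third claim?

Bill 1, £535: entire amount goes to the deductible. Traveler pays £535; OOP now £535. Insurer: £535 − £535 = £0.
Bill 2, £3,586: £758 to deductible, leaving £2,828; 30% of £2,828 = £848.40. Traveler pays £1,606.40; OOP now £2,141.40. Plan pays £3,586 − £1,606.40 = £1,979.60.
Bill 3, £6,155: deductible met; 30% of £6,155 = £1,846.50. That would push OOP to £3,987.90, over the £3,700 cap, so traveler pays £3,700 − £2,141.40 = £1,558.60. Insurer: £6,155 − £1,558.60 = £4,596.40.

£4,596.40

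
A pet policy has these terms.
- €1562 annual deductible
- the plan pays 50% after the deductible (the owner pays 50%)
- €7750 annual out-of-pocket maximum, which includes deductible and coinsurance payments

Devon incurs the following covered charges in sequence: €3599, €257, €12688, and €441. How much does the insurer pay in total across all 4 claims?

€9235

Bill 1, €3599: deductible takes €1562, €2037 remains; coinsurance €2037 × 50% = €1018.50. Owner pays €2580.50; OOP now €2580.50. Plan pays €3599 − €2580.50 = €1018.50.
Bill 2, €257: 50% coinsurance on €257 = €128.50. Owner owes €128.50 (running OOP €2709). Insurer: €257 − €128.50 = €128.50.
Bill 3, €12688: 50% coinsurance on €12688 = €6344. That would push OOP to €9053, over the €7750 cap, so owner pays €7750 − €2709 = €5041. Plan pays €12688 − €5041 = €7647.
Bill 4, €441: deductible met; 50% of €441 = €220.50. Adding that to €7750 gives €7970.50, past the €7750 cap; owner pays only €7750 − €7750 = €0. Insurer: €441 − €0 = €441.
Insurer total = bills − owner's total = €16985 − €7750 = €9235.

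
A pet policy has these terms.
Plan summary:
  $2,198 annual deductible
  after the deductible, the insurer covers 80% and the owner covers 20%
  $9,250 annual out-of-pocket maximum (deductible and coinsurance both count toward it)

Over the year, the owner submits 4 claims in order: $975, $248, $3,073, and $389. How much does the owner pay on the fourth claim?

Claim 1 — $975: all of it applies to the deductible. Owner owes $975 (running OOP $975).
Claim 2 — $248: all of it applies to the deductible. Owner pays $248; OOP now $1,223.
Claim 3 — $3,073: $975 to deductible, leaving $2,098; owner's 20% is $419.60. Cost to owner: $1,394.60. OOP to date $2,617.60.
Claim 4 — $389: 20% coinsurance on $389 = $77.80. Owner owes $77.80 (running OOP $2,695.40).

$77.80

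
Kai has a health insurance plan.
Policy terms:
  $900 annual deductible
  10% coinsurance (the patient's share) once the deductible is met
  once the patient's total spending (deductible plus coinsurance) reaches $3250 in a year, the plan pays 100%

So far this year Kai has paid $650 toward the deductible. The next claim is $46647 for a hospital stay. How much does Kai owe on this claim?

$2600

Deductible still to meet: $900 − $650 = $250.
The remaining $46397 (= $46647 − $250) moves to coinsurance.
Patient's 10% share of $46397 is $4639.70.
Patient responsibility before any cap: $250 + $4639.70 = $4889.70.
That would bring total out-of-pocket to $5539.70, past the $3250 cap. The patient is capped at $3250 − $650 = $2600 on this claim.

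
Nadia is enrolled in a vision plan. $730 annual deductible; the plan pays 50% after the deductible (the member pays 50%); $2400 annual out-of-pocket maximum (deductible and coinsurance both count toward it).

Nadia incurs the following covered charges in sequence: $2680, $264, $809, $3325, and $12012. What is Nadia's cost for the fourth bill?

#1 ($2680): $730 finishes the deductible; $1950 goes to coinsurance; 50% of $1950 = $975. Member owes $1705 (running OOP $1705).
#2 ($264): 50% coinsurance on $264 = $132. Member pays $132; OOP now $1837.
#3 ($809): deductible met; 50% of $809 = $404.50. Member pays $404.50; OOP now $2241.50.
#4 ($3325): 50% coinsurance on $3325 = $1662.50. Adding that to $2241.50 gives $3904, past the $2400 cap; member pays only $2400 − $2241.50 = $158.50.

$158.50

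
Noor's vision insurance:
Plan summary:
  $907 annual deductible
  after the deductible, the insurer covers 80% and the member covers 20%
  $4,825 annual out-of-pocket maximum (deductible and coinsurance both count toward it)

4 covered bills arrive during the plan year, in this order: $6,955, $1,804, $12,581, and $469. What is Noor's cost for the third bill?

Bill 1, $6,955: deductible takes $907, $6,048 remains; member's 20% is $1,209.60. Cost to member: $2,116.60. OOP to date $2,116.60.
Bill 2, $1,804: 20% coinsurance on $1,804 = $360.80. Member pays $360.80; OOP now $2,477.40.
Bill 3, $12,581: deductible met; 20% of $12,581 = $2,516.20. That would push OOP to $4,993.60, over the $4,825 cap, so member pays $4,825 − $2,477.40 = $2,347.60.

$2,347.60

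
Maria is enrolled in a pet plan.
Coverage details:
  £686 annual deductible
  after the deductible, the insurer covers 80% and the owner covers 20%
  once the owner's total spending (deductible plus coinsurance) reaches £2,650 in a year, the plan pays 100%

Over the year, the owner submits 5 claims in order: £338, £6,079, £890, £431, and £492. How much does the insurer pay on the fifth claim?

Bill 1, £338: entire amount goes to the deductible. Cost to owner: £338. OOP to date £338. Plan pays £338 − £338 = £0.
Bill 2, £6,079: £348 to deductible, leaving £5,731; owner's 20% is £1,146.20. Owner pays £1,494.20; OOP now £1,832.20. Plan pays £6,079 − £1,494.20 = £4,584.80.
Bill 3, £890: deductible already satisfied, so owner's share is 20% × £890 = £178. Owner pays £178; OOP now £2,010.20. Insurer: £890 − £178 = £712.
Bill 4, £431: 20% coinsurance on £431 = £86.20. Owner pays £86.20; OOP now £2,096.40. Insurer: £431 − £86.20 = £344.80.
Bill 5, £492: deductible already satisfied, so owner's share is 20% × £492 = £98.40. Owner owes £98.40 (running OOP £2,194.80). Plan pays £492 − £98.40 = £393.60.

£393.60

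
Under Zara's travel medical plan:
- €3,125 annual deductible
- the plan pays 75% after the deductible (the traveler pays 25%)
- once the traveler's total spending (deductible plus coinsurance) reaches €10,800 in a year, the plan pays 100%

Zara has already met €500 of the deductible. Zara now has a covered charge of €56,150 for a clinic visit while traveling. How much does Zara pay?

€500 of the €3,125 deductible is already met, leaving €2,625.
That leaves €56,150 − €2,625 = €53,525 for coinsurance.
25% of €53,525 = €13,381.25 falls to the traveler.
So the traveler owes €2,625 + €13,381.25 = €16,006.25 before any cap.
That would bring total out-of-pocket to €16,506.25, past the €10,800 cap. The traveler is capped at €10,800 − €500 = €10,300 on this claim.

€10,300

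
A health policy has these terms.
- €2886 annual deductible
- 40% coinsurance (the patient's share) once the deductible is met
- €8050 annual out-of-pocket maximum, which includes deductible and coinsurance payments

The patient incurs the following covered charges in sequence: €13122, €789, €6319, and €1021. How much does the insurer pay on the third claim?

Claim 1 — €13122: deductible takes €2886, €10236 remains; patient's 40% is €4094.40. Patient owes €6980.40 (running OOP €6980.40). Plan pays €13122 − €6980.40 = €6141.60.
Claim 2 — €789: deductible met; 40% of €789 = €315.60. Cost to patient: €315.60. OOP to date €7296. Plan pays €789 − €315.60 = €473.40.
Claim 3 — €6319: deductible met; 40% of €6319 = €2527.60. OOP would hit €9823.60 > €8050, so the cap limits the patient to €8050 − €7296 = €754. Insurer: €6319 − €754 = €5565.

€5565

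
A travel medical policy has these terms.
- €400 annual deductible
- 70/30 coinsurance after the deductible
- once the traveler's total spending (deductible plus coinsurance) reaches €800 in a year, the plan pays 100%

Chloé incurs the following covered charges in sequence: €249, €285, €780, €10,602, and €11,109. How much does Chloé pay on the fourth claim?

€125.80

Claim 1 — €249: all of it applies to the deductible. Cost to traveler: €249. OOP to date €249.
Claim 2 — €285: €151 finishes the deductible; €134 goes to coinsurance; 30% of €134 = €40.20. Traveler owes €191.20 (running OOP €440.20).
Claim 3 — €780: 30% coinsurance on €780 = €234. Cost to traveler: €234. OOP to date €674.20.
Claim 4 — €10,602: deductible already satisfied, so traveler's share is 30% × €10,602 = €3,180.60. That would push OOP to €3,854.80, over the €800 cap, so traveler pays €800 − €674.20 = €125.80.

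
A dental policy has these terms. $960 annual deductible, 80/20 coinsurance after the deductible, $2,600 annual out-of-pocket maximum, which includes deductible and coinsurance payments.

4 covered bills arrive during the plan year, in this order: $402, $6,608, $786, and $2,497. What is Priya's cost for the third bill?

Claim 1 — $402: fully absorbed by the deductible. Cost to patient: $402. OOP to date $402.
Claim 2 — $6,608: $558 to deductible, leaving $6,050; patient's 20% is $1,210. Patient pays $1,768; OOP now $2,170.
Claim 3 — $786: deductible met; 20% of $786 = $157.20. Patient pays $157.20; OOP now $2,327.20.

$157.20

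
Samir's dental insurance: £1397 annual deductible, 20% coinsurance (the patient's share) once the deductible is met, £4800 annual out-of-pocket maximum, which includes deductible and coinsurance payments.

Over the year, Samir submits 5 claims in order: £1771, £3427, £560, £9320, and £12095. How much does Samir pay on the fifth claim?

Claim 1 — £1771: deductible takes £1397, £374 remains; patient's 20% is £74.80. Patient pays £1471.80; OOP now £1471.80.
Claim 2 — £3427: deductible met; 20% of £3427 = £685.40. Cost to patient: £685.40. OOP to date £2157.20.
Claim 3 — £560: deductible met; 20% of £560 = £112. Patient owes £112 (running OOP £2269.20).
Claim 4 — £9320: deductible met; 20% of £9320 = £1864. Cost to patient: £1864. OOP to date £4133.20.
Claim 5 — £12095: deductible already satisfied, so patient's share is 20% × £12095 = £2419. That would push OOP to £6552.20, over the £4800 cap, so patient pays £4800 − £4133.20 = £666.80.

£666.80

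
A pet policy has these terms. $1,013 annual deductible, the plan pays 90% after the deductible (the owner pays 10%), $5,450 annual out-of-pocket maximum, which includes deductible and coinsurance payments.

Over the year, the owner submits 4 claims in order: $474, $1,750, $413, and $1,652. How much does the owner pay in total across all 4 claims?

$1,340.60

Claim 1 ($474): entire amount goes to the deductible. Owner owes $474 (running OOP $474).
Claim 2 ($1,750): $539 to deductible, leaving $1,211; coinsurance $1,211 × 10% = $121.10. Owner owes $660.10 (running OOP $1,134.10).
Claim 3 ($413): deductible met; 10% of $413 = $41.30. Owner pays $41.30; OOP now $1,175.40.
Claim 4 ($1,652): 10% coinsurance on $1,652 = $165.20. Cost to owner: $165.20. OOP to date $1,340.60.
Summing the owner's payments: $474 + $660.10 + $41.30 + $165.20 = $1,340.60.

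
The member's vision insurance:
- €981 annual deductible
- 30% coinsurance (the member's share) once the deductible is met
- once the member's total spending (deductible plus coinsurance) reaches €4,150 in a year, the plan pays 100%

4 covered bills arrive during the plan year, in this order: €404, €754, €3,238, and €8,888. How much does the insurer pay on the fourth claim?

Bill 1, €404: entire amount goes to the deductible. Cost to member: €404. OOP to date €404. Plan pays €404 − €404 = €0.
Bill 2, €754: €577 to deductible, leaving €177; coinsurance €177 × 30% = €53.10. Member pays €630.10; OOP now €1,034.10. Plan pays €754 − €630.10 = €123.90.
Bill 3, €3,238: deductible met; 30% of €3,238 = €971.40. Member pays €971.40; OOP now €2,005.50. Insurer: €3,238 − €971.40 = €2,266.60.
Bill 4, €8,888: deductible met; 30% of €8,888 = €2,666.40. OOP would hit €4,671.90 > €4,150, so the cap limits the member to €4,150 − €2,005.50 = €2,144.50. Insurer: €8,888 − €2,144.50 = €6,743.50.

€6,743.50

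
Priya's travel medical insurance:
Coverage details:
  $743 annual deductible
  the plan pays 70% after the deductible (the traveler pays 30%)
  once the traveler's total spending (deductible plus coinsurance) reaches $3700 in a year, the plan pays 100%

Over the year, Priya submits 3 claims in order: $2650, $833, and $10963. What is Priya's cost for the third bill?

$2135

#1 ($2650): $743 to deductible, leaving $1907; traveler's 30% is $572.10. Cost to traveler: $1315.10. OOP to date $1315.10.
#2 ($833): deductible already satisfied, so traveler's share is 30% × $833 = $249.90. Cost to traveler: $249.90. OOP to date $1565.
#3 ($10963): 30% coinsurance on $10963 = $3288.90. That would push OOP to $4853.90, over the $3700 cap, so traveler pays $3700 − $1565 = $2135.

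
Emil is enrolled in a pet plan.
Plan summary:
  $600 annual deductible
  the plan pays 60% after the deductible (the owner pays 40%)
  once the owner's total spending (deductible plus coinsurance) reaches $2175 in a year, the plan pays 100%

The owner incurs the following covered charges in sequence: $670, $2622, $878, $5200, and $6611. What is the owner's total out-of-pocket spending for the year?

Claim 1 — $670: deductible takes $600, $70 remains; 40% of $70 = $28. Owner pays $628; OOP now $628.
Claim 2 — $2622: deductible met; 40% of $2622 = $1048.80. Cost to owner: $1048.80. OOP to date $1676.80.
Claim 3 — $878: 40% coinsurance on $878 = $351.20. Owner pays $351.20; OOP now $2028.
Claim 4 — $5200: 40% coinsurance on $5200 = $2080. That would push OOP to $4108, over the $2175 cap, so owner pays $2175 − $2028 = $147.
Claim 5 — $6611: deductible met; 40% of $6611 = $2644.40. Adding that to $2175 gives $4819.40, past the $2175 cap; owner pays only $2175 − $2175 = $0.
Total paid by the owner: $628 + $1048.80 + $351.20 + $147 + $0 = $2175.

$2175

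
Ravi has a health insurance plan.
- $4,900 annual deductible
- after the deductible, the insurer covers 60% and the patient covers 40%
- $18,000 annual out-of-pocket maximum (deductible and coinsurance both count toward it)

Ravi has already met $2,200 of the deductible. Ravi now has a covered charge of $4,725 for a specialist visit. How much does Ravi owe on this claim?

$3,510

Remaining deductible: $4,900 − $2,200 = $2,700.
After the $2,700 deductible portion, $4,725 − $2,700 = $2,025 is subject to coinsurance.
Patient's 40% share of $2,025 is $810.
That puts the patient's cost at $2,700 + $810 = $3,510 before any cap.
Total out-of-pocket so far would be $2,200 + $3,510 = $5,710, below the $18,000 cap — no reduction.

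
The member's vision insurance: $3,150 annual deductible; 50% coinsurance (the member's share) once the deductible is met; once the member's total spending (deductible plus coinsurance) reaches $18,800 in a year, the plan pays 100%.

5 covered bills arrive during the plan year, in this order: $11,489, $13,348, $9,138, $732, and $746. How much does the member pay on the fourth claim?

$237.50

#1 ($11,489): deductible takes $3,150, $8,339 remains; member's 50% is $4,169.50. Cost to member: $7,319.50. OOP to date $7,319.50.
#2 ($13,348): deductible already satisfied, so member's share is 50% × $13,348 = $6,674. Cost to member: $6,674. OOP to date $13,993.50.
#3 ($9,138): deductible already satisfied, so member's share is 50% × $9,138 = $4,569. Member pays $4,569; OOP now $18,562.50.
#4 ($732): deductible already satisfied, so member's share is 50% × $732 = $366. OOP would hit $18,928.50 > $18,800, so the cap limits the member to $18,800 − $18,562.50 = $237.50.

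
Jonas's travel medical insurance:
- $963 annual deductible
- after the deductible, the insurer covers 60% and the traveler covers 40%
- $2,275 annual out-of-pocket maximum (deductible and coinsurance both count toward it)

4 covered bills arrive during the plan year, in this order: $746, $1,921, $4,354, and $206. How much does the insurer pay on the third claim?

$3,723.60

Bill 1, $746: all of it applies to the deductible. Traveler owes $746 (running OOP $746). Plan pays $746 − $746 = $0.
Bill 2, $1,921: deductible takes $217, $1,704 remains; coinsurance $1,704 × 40% = $681.60. Cost to traveler: $898.60. OOP to date $1,644.60. Insurer: $1,921 − $898.60 = $1,022.40.
Bill 3, $4,354: deductible met; 40% of $4,354 = $1,741.60. OOP would hit $3,386.20 > $2,275, so the cap limits the traveler to $2,275 − $1,644.60 = $630.40. Plan pays $4,354 − $630.40 = $3,723.60.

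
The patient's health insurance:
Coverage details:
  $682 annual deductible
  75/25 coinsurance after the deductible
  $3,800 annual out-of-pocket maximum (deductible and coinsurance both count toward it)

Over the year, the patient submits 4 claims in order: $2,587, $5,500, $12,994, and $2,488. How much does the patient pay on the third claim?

$1,266.75

Bill 1, $2,587: $682 finishes the deductible; $1,905 goes to coinsurance; coinsurance $1,905 × 25% = $476.25. Cost to patient: $1,158.25. OOP to date $1,158.25.
Bill 2, $5,500: deductible met; 25% of $5,500 = $1,375. Cost to patient: $1,375. OOP to date $2,533.25.
Bill 3, $12,994: deductible already satisfied, so patient's share is 25% × $12,994 = $3,248.50. Adding that to $2,533.25 gives $5,781.75, past the $3,800 cap; patient pays only $3,800 − $2,533.25 = $1,266.75.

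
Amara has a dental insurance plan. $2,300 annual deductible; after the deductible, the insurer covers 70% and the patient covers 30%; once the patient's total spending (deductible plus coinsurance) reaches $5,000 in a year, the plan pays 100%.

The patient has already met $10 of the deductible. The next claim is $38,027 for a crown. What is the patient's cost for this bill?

$4,990

$10 of the $2,300 deductible is already met, leaving $2,290.
The remaining $35,737 (= $38,027 − $2,290) moves to coinsurance.
30% of $35,737 = $10,721.10 falls to the patient.
That puts the patient's cost at $2,290 + $10,721.10 = $13,011.10 before any cap.
Adding $13,011.10 to the $10 already spent would give $13,021.10, which exceeds the $5,000 cap; the patient pays just $5,000 − $10 = $4,990.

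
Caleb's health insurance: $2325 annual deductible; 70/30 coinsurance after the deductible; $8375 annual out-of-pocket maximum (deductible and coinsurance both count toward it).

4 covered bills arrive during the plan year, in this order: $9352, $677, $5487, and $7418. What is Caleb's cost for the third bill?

$1646.10

#1 ($9352): deductible takes $2325, $7027 remains; patient's 30% is $2108.10. Cost to patient: $4433.10. OOP to date $4433.10.
#2 ($677): 30% coinsurance on $677 = $203.10. Cost to patient: $203.10. OOP to date $4636.20.
#3 ($5487): deductible met; 30% of $5487 = $1646.10. Patient pays $1646.10; OOP now $6282.30.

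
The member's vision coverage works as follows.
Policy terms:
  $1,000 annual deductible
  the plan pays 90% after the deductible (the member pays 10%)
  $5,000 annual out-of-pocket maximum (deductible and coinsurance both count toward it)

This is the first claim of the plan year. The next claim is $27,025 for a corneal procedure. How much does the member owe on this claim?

$3,602.50

Nothing has been paid toward the $1,000 deductible, so the first $1,000 of this charge is applied there.
That leaves $27,025 − $1,000 = $26,025 for coinsurance.
Coinsurance: $26,025 × 10% = $2,602.50.
That puts the member's cost at $1,000 + $2,602.50 = $3,602.50 before any cap.
Cumulative spending $0 + $3,602.50 = $3,602.50 stays under the $5,000 maximum.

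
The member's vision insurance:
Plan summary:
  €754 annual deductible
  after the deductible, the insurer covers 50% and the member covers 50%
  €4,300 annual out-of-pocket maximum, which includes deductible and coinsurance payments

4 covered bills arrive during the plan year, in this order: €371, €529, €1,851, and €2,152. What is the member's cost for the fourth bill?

€1,076

#1 (€371): entire amount goes to the deductible. Member owes €371 (running OOP €371).
#2 (€529): deductible takes €383, €146 remains; 50% of €146 = €73. Member owes €456 (running OOP €827).
#3 (€1,851): deductible already satisfied, so member's share is 50% × €1,851 = €925.50. Member owes €925.50 (running OOP €1,752.50).
#4 (€2,152): deductible already satisfied, so member's share is 50% × €2,152 = €1,076. Member owes €1,076 (running OOP €2,828.50).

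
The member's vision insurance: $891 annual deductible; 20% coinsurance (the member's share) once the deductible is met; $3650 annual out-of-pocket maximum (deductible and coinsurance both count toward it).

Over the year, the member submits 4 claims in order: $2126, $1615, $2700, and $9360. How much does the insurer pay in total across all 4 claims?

$12151

Claim 1 ($2126): $891 finishes the deductible; $1235 goes to coinsurance; 20% of $1235 = $247. Member pays $1138; OOP now $1138. Insurer: $2126 − $1138 = $988.
Claim 2 ($1615): deductible already satisfied, so member's share is 20% × $1615 = $323. Cost to member: $323. OOP to date $1461. Insurer: $1615 − $323 = $1292.
Claim 3 ($2700): 20% coinsurance on $2700 = $540. Member owes $540 (running OOP $2001). Plan pays $2700 − $540 = $2160.
Claim 4 ($9360): 20% coinsurance on $9360 = $1872. Adding that to $2001 gives $3873, past the $3650 cap; member pays only $3650 − $2001 = $1649. Plan pays $9360 − $1649 = $7711.
Insurer total = bills − member's total = $15801 − $3650 = $12151.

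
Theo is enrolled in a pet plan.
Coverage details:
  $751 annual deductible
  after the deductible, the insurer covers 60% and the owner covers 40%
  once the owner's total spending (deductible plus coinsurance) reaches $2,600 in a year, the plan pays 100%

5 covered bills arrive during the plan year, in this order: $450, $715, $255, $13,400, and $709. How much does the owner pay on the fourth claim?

$1,581.40

Claim 1 — $450: fully absorbed by the deductible. Owner owes $450 (running OOP $450).
Claim 2 — $715: $301 to deductible, leaving $414; owner's 40% is $165.60. Cost to owner: $466.60. OOP to date $916.60.
Claim 3 — $255: deductible met; 40% of $255 = $102. Owner owes $102 (running OOP $1,018.60).
Claim 4 — $13,400: 40% coinsurance on $13,400 = $5,360. OOP would hit $6,378.60 > $2,600, so the cap limits the owner to $2,600 − $1,018.60 = $1,581.40.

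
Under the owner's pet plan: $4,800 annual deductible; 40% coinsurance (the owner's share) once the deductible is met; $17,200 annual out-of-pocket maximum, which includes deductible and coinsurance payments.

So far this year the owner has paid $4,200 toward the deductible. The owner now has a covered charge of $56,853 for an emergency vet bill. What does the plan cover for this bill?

$4,200 of the $4,800 deductible is already met, leaving $600.
The remaining $56,253 (= $56,853 − $600) moves to coinsurance.
Coinsurance: $56,253 × 40% = $22,501.20.
Owner responsibility before any cap: $600 + $22,501.20 = $23,101.20.
That would bring total out-of-pocket to $27,301.20, past the $17,200 cap. The owner is capped at $17,200 − $4,200 = $13,000 on this claim.
Insurer pays the balance: $56,853 − $13,000 = $43,853.

$43,853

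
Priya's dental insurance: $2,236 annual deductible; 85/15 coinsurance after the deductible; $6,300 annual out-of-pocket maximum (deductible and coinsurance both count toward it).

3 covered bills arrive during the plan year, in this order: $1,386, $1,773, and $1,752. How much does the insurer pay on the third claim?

Claim 1 — $1,386: all of it applies to the deductible. Cost to patient: $1,386. OOP to date $1,386. Insurer: $1,386 − $1,386 = $0.
Claim 2 — $1,773: deductible takes $850, $923 remains; coinsurance $923 × 15% = $138.45. Patient pays $988.45; OOP now $2,374.45. Insurer: $1,773 − $988.45 = $784.55.
Claim 3 — $1,752: deductible met; 15% of $1,752 = $262.80. Cost to patient: $262.80. OOP to date $2,637.25. Insurer: $1,752 − $262.80 = $1,489.20.

$1,489.20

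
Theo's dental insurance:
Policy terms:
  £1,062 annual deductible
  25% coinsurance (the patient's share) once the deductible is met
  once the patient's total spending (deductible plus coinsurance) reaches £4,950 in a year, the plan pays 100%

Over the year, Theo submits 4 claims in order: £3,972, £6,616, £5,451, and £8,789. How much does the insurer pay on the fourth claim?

£8,645.25

#1 (£3,972): £1,062 finishes the deductible; £2,910 goes to coinsurance; coinsurance £2,910 × 25% = £727.50. Cost to patient: £1,789.50. OOP to date £1,789.50. Insurer: £3,972 − £1,789.50 = £2,182.50.
#2 (£6,616): deductible met; 25% of £6,616 = £1,654. Cost to patient: £1,654. OOP to date £3,443.50. Plan pays £6,616 − £1,654 = £4,962.
#3 (£5,451): deductible already satisfied, so patient's share is 25% × £5,451 = £1,362.75. Patient pays £1,362.75; OOP now £4,806.25. Insurer: £5,451 − £1,362.75 = £4,088.25.
#4 (£8,789): deductible met; 25% of £8,789 = £2,197.25. Adding that to £4,806.25 gives £7,003.50, past the £4,950 cap; patient pays only £4,950 − £4,806.25 = £143.75. Insurer: £8,789 − £143.75 = £8,645.25.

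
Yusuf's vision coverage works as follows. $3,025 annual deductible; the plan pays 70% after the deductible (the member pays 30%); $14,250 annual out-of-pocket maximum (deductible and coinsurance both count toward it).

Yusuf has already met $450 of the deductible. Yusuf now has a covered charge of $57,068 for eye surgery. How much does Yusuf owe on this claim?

Deductible still to meet: $3,025 − $450 = $2,575.
The remaining $54,493 (= $57,068 − $2,575) moves to coinsurance.
30% of $54,493 = $16,347.90 falls to the member.
So the member owes $2,575 + $16,347.90 = $18,922.90 before any cap.
That would bring total out-of-pocket to $19,372.90, past the $14,250 cap. The member is capped at $14,250 − $450 = $13,800 on this claim.

$13,800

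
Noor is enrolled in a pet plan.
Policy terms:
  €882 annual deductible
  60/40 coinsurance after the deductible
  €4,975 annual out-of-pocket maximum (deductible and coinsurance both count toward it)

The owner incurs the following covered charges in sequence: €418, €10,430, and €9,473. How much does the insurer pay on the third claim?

€9,366.40

Claim 1 (€418): all of it applies to the deductible. Cost to owner: €418. OOP to date €418. Insurer: €418 − €418 = €0.
Claim 2 (€10,430): €464 to deductible, leaving €9,966; 40% of €9,966 = €3,986.40. Owner pays €4,450.40; OOP now €4,868.40. Insurer: €10,430 − €4,450.40 = €5,979.60.
Claim 3 (€9,473): deductible already satisfied, so owner's share is 40% × €9,473 = €3,789.20. OOP would hit €8,657.60 > €4,975, so the cap limits the owner to €4,975 − €4,868.40 = €106.60. Insurer: €9,473 − €106.60 = €9,366.40.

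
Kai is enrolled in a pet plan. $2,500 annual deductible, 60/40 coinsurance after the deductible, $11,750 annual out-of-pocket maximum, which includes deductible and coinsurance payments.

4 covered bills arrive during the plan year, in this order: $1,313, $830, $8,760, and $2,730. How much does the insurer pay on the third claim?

Bill 1, $1,313: all of it applies to the deductible. Cost to owner: $1,313. OOP to date $1,313. Plan pays $1,313 − $1,313 = $0.
Bill 2, $830: entire amount goes to the deductible. Cost to owner: $830. OOP to date $2,143. Plan pays $830 − $830 = $0.
Bill 3, $8,760: $357 finishes the deductible; $8,403 goes to coinsurance; owner's 40% is $3,361.20. Owner owes $3,718.20 (running OOP $5,861.20). Plan pays $8,760 − $3,718.20 = $5,041.80.

$5,041.80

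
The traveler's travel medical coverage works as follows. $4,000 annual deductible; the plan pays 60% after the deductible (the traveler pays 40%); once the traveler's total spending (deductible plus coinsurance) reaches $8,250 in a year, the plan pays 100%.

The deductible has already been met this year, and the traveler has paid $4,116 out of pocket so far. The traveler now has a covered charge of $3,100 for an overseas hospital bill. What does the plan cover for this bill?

The deductible is already satisfied, so the full bill goes to coinsurance.
Coinsurance: $3,100 × 40% = $1,240.
Cumulative spending $4,116 + $1,240 = $5,356 stays under the $8,250 maximum.
The insurer covers the remainder: $3,100 − $1,240 = $1,860.

$1,860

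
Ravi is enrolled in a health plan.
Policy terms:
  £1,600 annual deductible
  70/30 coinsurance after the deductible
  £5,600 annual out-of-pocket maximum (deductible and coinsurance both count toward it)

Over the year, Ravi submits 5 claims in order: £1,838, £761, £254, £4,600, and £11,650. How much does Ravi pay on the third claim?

Claim 1 — £1,838: £1,600 to deductible, leaving £238; coinsurance £238 × 30% = £71.40. Patient pays £1,671.40; OOP now £1,671.40.
Claim 2 — £761: 30% coinsurance on £761 = £228.30. Patient pays £228.30; OOP now £1,899.70.
Claim 3 — £254: deductible met; 30% of £254 = £76.20. Patient owes £76.20 (running OOP £1,975.90).

£76.20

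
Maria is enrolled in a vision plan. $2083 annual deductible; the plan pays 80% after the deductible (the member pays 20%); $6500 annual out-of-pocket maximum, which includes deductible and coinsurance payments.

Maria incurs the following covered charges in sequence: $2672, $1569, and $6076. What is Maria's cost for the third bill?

$1215.20

Claim 1 ($2672): deductible takes $2083, $589 remains; member's 20% is $117.80. Cost to member: $2200.80. OOP to date $2200.80.
Claim 2 ($1569): deductible met; 20% of $1569 = $313.80. Cost to member: $313.80. OOP to date $2514.60.
Claim 3 ($6076): deductible already satisfied, so member's share is 20% × $6076 = $1215.20. Cost to member: $1215.20. OOP to date $3729.80.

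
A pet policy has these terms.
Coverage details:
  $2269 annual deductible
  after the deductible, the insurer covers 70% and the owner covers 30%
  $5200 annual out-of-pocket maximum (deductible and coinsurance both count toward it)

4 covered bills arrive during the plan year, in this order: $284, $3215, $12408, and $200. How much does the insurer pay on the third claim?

$9846

Claim 1 — $284: fully absorbed by the deductible. Cost to owner: $284. OOP to date $284. Insurer: $284 − $284 = $0.
Claim 2 — $3215: $1985 finishes the deductible; $1230 goes to coinsurance; 30% of $1230 = $369. Cost to owner: $2354. OOP to date $2638. Insurer: $3215 − $2354 = $861.
Claim 3 — $12408: deductible already satisfied, so owner's share is 30% × $12408 = $3722.40. OOP would hit $6360.40 > $5200, so the cap limits the owner to $5200 − $2638 = $2562. Plan pays $12408 − $2562 = $9846.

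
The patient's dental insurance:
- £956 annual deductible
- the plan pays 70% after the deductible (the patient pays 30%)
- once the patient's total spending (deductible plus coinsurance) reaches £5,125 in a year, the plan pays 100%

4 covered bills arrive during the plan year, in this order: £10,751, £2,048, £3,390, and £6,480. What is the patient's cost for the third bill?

£616.10

#1 (£10,751): deductible takes £956, £9,795 remains; coinsurance £9,795 × 30% = £2,938.50. Patient pays £3,894.50; OOP now £3,894.50.
#2 (£2,048): deductible met; 30% of £2,048 = £614.40. Cost to patient: £614.40. OOP to date £4,508.90.
#3 (£3,390): deductible met; 30% of £3,390 = £1,017. Adding that to £4,508.90 gives £5,525.90, past the £5,125 cap; patient pays only £5,125 − £4,508.90 = £616.10.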